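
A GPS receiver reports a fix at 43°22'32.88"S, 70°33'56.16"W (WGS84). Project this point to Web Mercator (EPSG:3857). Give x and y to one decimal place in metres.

Web Mercator is spherical with R = a = 6378137 m.
x = R·λ = 6378137 × -1.231602059 = -7855326.660 m.
y = R·ln tan(π/4 + φ/2) = 6378137 × -0.841836495 = -5369348.497 m.

x -7855326.7 m, y -5369348.5 m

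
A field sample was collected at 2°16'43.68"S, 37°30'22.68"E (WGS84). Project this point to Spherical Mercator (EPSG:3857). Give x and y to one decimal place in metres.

x 4175182.2 m, y -253741.8 m

Web Mercator is spherical with R = a = 6378137 m.
x = R·λ = 6378137 × 0.654608425 = 4175182.218 m.
y = R·ln tan(π/4 + φ/2) = 6378137 × -0.039783053 = -253741.762 m.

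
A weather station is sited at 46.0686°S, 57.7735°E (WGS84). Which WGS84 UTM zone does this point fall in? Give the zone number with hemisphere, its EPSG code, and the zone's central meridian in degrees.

Zone 40S (EPSG:32740), central meridian 57°

UTM zone = ⌊(λ + 180)/6⌋ + 1; 57.7735° ∈ [54°, 60°) → zone 40.
Hemisphere: S (φ < 0).
Central meridian λ₀ = 6×40 − 183 = 57°.
EPSG code: 32740.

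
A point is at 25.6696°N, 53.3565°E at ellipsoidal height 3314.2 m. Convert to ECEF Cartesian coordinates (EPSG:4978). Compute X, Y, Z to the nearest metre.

X 3434936 m, Y 4617817 m, Z 2747552 m

WGS84: a = 6378137 m, e² = 0.006694380; N(φ) = a/√(1−e²sin²φ) = 6382146.796 m.
X = (N+h)·cosφ·cosλ = 3434936.452 m; Y = (N+h)·cosφ·sinλ = 4617817.249 m; Z = (N(1−e²)+h)·sinφ = 2747552.487 m.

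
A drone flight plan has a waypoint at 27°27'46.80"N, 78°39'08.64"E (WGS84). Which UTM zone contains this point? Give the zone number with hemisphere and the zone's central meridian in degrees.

Zone 44N, central meridian 81°

UTM zone = ⌊(λ + 180)/6⌋ + 1; 78.6524° ∈ [78°, 84°) → zone 44.
Hemisphere: N (φ ≥ 0).
Central meridian λ₀ = 6×44 − 183 = 81°.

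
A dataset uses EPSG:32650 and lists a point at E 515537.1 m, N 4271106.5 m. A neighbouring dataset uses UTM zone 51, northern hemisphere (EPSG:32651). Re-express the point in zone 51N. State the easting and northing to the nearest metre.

E -7206 m, N 4287194 m

UTM 50N → geographic: φ = 38.58830006°, λ = 117.17840004°.
UTM 51N (λ₀ = 123°) forward: E = -7205.577 m, N = 4287194.204 m.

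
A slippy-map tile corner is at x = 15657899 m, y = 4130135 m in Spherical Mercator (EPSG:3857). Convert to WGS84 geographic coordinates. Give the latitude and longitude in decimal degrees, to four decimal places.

R = 6378137 m. λ = x/R = 140.65729989°.
φ = 2·arctan(exp(y/R)) − 90° = 2·arctan(1.91085) − 90° = 34.75130030°.

lat 34.7513°, lon 140.6573°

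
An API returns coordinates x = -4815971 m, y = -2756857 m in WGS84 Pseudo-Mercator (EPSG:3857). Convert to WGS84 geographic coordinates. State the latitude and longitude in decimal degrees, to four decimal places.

R = 6378137 m. λ = x/R = -43.26260357°.
φ = 2·arctan(exp(y/R)) − 90° = 2·arctan(0.64906) − 90° = -24.02830027°.

lat -24.0283°, lon -43.2626°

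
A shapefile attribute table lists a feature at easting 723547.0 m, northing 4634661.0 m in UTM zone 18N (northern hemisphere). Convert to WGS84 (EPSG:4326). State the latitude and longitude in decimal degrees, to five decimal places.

Zone 18N: λ₀ = -75°, k₀ = 0.9996, false easting 500000 m.
Meridian distance M = (N − FN)/k₀ = 4636515.6 m.
Inverse transverse Mercator on WGS84 gives φ = 41.83229978°, λ = -72.30789969°.

lat 41.83230°, lon -72.30790°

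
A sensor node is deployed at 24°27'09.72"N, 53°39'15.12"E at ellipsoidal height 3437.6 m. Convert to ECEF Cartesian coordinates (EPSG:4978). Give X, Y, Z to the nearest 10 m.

WGS84: a = 6378137 m, e² = 0.006694380; N(φ) = a/√(1−e²sin²φ) = 6381798.228 m.
X = (N+h)·cosφ·cosλ = 3444820.839 m; Y = (N+h)·cosφ·sinλ = 4681707.021 m; Z = (N(1−e²)+h)·sinφ = 2625432.094 m.

X 3444820 m, Y 4681710 m, Z 2625430 m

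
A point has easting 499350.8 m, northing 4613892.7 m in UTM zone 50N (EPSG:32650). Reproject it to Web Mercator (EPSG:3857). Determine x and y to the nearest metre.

x 13023512 m, y 5112688 m

Unproject from UTM 50N (λ₀ = 117°) → φ = 41.67679962°, λ = 116.99220043°.
Web Mercator (R = 6378137 m): x = 13023512.179 m, y = 5112687.875 m.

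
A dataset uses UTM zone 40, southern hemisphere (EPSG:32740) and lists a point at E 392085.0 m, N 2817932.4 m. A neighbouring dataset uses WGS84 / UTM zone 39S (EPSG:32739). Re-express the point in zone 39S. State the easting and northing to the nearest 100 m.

UTM 40S → geographic: φ = -64.74590001°, λ = 54.73269899°.
UTM 39S (λ₀ = 51°) forward: E = 677611.962 m, N = 2814628.774 m.

E 677600 m, N 2814600 m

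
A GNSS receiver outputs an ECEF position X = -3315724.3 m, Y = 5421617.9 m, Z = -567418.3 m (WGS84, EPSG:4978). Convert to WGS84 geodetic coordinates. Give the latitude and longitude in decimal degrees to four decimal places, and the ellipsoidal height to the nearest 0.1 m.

λ = atan2(Y, X) = 121.44890061°; p = √(X²+Y²) = 6355152.9 m.
Bowring's method on WGS84 (a = 6378137 m, b = 6356752.314 m) gives φ = -5.13630004°, h = 2466.486 m.

lat -5.1363°, lon 121.4489°, h 2466.5 m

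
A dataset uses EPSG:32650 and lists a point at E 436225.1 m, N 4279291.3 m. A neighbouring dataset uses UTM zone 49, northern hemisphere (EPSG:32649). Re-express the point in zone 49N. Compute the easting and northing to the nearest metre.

E 958397 m, N 4292219 m

UTM 50N → geographic: φ = 38.65990025°, λ = 116.26699970°.
UTM 49N (λ₀ = 111°) forward: E = 958396.696 m, N = 4292219.197 m.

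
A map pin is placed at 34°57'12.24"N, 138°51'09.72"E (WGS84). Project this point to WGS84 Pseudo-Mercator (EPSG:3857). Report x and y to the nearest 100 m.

x 15457000 m, y 4157600 m

Web Mercator is spherical with R = a = 6378137 m.
x = R·λ = 6378137 × 2.423436790 = 15457011.859 m.
y = R·ln tan(π/4 + φ/2) = 6378137 × 0.651843978 = 4157550.192 m.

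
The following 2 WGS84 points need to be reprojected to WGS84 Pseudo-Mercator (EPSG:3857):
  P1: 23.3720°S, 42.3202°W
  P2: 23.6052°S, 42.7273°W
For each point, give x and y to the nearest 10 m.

Web Mercator: x = R·λ, y = R·ln tan(π/4+φ/2), R = 6378137 m.
P1 (-23.3720°, -42.3202°) → (-4711063.114, -2677068.167) m.
P2 (-23.6052°, -42.7273°) → (-4756381.279, -2705373.276) m.

P1: x -4711060 m, y -2677070 m; P2: x -4756380 m, y -2705370 m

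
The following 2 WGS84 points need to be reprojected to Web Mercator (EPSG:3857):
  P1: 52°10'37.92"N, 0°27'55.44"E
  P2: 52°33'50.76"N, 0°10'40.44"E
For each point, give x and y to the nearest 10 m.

P1: x 51810 m, y 6832230 m; P2: x 19800 m, y 6902770 m

Web Mercator: x = R·λ, y = R·ln tan(π/4+φ/2), R = 6378137 m.
P1 (52.1772°, 0.4654°) → (51808.091, 6832229.122) m.
P2 (52.5641°, 0.1779°) → (19803.737, 6902771.750) m.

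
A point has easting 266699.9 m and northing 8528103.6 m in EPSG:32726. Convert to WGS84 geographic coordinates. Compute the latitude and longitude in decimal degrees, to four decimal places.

lat -13.3052°, lon -29.1536°

Zone 26S: λ₀ = -27°, k₀ = 0.9996, false easting 500000 m, false northing 10000000 m.
Meridian distance M = (N − FN)/k₀ = -1472485.4 m.
Inverse transverse Mercator on WGS84 gives φ = -13.30519959°, λ = -29.15360000°.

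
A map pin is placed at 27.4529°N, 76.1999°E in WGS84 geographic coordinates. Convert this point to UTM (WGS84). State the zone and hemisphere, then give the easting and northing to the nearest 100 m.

Longitude 76.1999° lies in the 6° band [72°, 78°), giving zone 43; latitude is north of the equator, so 43N.
Zone 43 central meridian λ₀ = 6×43 − 183 = 75°; Δλ = +1.1999°.
Transverse Mercator on WGS84 with k₀ = 0.9996 gives E = 618572.687 m, N = 3037172.153 m.

Zone 43N: E 618600 m, N 3037200 m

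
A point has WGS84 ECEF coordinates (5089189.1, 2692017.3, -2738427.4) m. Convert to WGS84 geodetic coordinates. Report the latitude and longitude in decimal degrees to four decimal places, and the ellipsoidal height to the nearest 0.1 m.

lat -25.5873°, lon 27.8774°, h 1229.5 m

λ = atan2(Y, X) = 27.87740000°; p = √(X²+Y²) = 5757326.0 m.
Bowring's method on WGS84 (a = 6378137 m, b = 6356752.314 m) gives φ = -25.58729951°, h = 1229.508 m.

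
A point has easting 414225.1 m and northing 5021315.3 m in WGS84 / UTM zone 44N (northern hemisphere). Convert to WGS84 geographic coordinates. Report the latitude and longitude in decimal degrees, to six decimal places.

lat 45.340100°, lon 79.905200°

Zone 44N: λ₀ = 81°, k₀ = 0.9996, false easting 500000 m.
Meridian distance M = (N − FN)/k₀ = 5023324.6 m.
Inverse transverse Mercator on WGS84 gives φ = 45.34010037°, λ = 79.90520047°.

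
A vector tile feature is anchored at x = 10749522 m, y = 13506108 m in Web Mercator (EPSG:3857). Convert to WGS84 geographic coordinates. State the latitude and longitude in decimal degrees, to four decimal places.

R = 6378137 m. λ = x/R = 96.56459910°.
φ = 2·arctan(exp(y/R)) − 90° = 2·arctan(8.31086) − 90° = 76.27779952°.

lat 76.2778°, lon 96.5646°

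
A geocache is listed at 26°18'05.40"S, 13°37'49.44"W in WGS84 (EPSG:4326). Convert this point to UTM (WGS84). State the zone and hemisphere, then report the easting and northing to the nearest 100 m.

Longitude -13.6304° lies in the 6° band [-18°, -12°), giving zone 28; latitude is south of the equator, so 28S.
Zone 28 central meridian λ₀ = 6×28 − 183 = -15°; Δλ = +1.3696°.
Transverse Mercator on WGS84 with k₀ = 0.9996 gives E = 636722.564 m, N = 7090202.088 m.

Zone 28S: E 636700 m, N 7090200 m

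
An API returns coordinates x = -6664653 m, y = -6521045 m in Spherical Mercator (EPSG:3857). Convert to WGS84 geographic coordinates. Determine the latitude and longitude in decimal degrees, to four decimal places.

lat -50.4298°, lon -59.8696°

R = 6378137 m. λ = x/R = -59.86959653°.
φ = 2·arctan(exp(y/R)) − 90° = 2·arctan(0.35973) − 90° = -50.42979974°.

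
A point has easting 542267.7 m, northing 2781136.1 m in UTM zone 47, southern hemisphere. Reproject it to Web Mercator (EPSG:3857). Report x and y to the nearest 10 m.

x 11120750 m, y -9632300 m

Unproject from UTM 47S (λ₀ = 99°) → φ = -65.09070023°, λ = 99.89939962°.
Web Mercator (R = 6378137 m): x = 11120750.296 m, y = -9632303.000 m.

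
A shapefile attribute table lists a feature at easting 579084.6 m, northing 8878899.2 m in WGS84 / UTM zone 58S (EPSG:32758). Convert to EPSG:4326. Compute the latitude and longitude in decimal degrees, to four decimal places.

lat -10.1411°, lon 165.7219°

Zone 58S: λ₀ = 165°, k₀ = 0.9996, false easting 500000 m, false northing 10000000 m.
Meridian distance M = (N − FN)/k₀ = -1121549.4 m.
Inverse transverse Mercator on WGS84 gives φ = -10.14110004°, λ = 165.72189997°.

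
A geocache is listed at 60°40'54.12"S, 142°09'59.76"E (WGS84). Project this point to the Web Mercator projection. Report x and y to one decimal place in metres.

Web Mercator is spherical with R = a = 6378137 m.
x = R·λ = 6378137 × 2.481275256 = 15825913.520 m.
y = R·ln tan(π/4 + φ/2) = 6378137 × -1.341002903 = -8553100.234 m.

x 15825913.5 m, y -8553100.2 m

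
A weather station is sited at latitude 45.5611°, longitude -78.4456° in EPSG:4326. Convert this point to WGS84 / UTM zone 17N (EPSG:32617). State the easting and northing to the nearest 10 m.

E 699350 m, N 5048460 m

Zone 17 central meridian λ₀ = 6×17 − 183 = -81°; Δλ = +2.5544°.
Transverse Mercator on WGS84 with k₀ = 0.9996 gives E = 699349.928 m, N = 5048458.467 m.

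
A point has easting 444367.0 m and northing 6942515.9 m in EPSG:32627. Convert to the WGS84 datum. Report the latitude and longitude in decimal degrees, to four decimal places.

Zone 27N: λ₀ = -21°, k₀ = 0.9996, false easting 500000 m.
Meridian distance M = (N − FN)/k₀ = 6945294.0 m.
Inverse transverse Mercator on WGS84 gives φ = 62.60920013°, λ = -22.08389964°.

lat 62.6092°, lon -22.0839°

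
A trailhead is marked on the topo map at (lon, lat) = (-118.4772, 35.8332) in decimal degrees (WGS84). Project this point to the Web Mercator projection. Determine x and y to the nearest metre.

x -13188822 m, y 4277694 m

Web Mercator is spherical with R = a = 6378137 m.
x = R·λ = 6378137 × -2.067817229 = -13188821.575 m.
y = R·ln tan(π/4 + φ/2) = 6378137 × 0.670680820 = 4277694.155 m.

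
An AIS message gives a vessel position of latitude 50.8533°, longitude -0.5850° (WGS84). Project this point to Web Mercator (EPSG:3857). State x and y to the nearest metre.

x -65122 m, y 6595385 m

Web Mercator is spherical with R = a = 6378137 m.
x = R·λ = 6378137 × -0.010210176 = -65121.902 m.
y = R·ln tan(π/4 + φ/2) = 6378137 × 1.034061373 = 6595385.101 m.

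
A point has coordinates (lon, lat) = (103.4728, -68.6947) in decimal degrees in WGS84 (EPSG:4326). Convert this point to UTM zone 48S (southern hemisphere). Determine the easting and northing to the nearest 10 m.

Zone 48 central meridian λ₀ = 6×48 − 183 = 105°; Δλ = -1.5272°.
Transverse Mercator on WGS84 with k₀ = 0.9996 gives E = 438079.980 m, N = 2378910.681 m.

E 438080 m, N 2378910 m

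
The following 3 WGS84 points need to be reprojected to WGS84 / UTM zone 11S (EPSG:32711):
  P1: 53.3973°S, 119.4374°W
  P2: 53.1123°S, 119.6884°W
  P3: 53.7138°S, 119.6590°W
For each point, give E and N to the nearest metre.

P1: E 337945 m, N 4080764 m; P2: E 320067 m, N 4111860 m; P3: E 324529 m, N 4045037 m

UTM zone 11S: λ₀ = -117°, k₀ = 0.9996.
P1 (-53.3973°, -119.4374°) → (337944.786, 4080763.734) m.
P2 (-53.1123°, -119.6884°) → (320067.372, 4111859.543) m.
P3 (-53.7138°, -119.6590°) → (324529.263, 4045037.280) m.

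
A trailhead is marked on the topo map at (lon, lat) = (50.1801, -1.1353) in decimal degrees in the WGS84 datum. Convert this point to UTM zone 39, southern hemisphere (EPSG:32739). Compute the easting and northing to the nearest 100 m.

E 408800 m, N 9874500 m

Zone 39 central meridian λ₀ = 6×39 − 183 = 51°; Δλ = -0.8199°.
Transverse Mercator on WGS84 with k₀ = 0.9996 gives E = 408780.316 m, N = 9874502.141 m.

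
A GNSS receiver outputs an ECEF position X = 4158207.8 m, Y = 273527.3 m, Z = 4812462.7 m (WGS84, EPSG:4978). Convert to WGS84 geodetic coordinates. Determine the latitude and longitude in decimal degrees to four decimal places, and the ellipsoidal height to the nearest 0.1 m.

lat 49.3005°, lon 3.7635°, h 59.5 m

λ = atan2(Y, X) = 3.76349976°; p = √(X²+Y²) = 4167194.4 m.
Bowring's method on WGS84 (a = 6378137 m, b = 6356752.314 m) gives φ = 49.30049992°, h = 59.488 m.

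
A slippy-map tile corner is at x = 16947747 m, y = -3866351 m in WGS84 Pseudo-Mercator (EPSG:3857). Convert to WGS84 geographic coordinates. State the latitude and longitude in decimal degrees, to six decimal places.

R = 6378137 m. λ = x/R = 152.24420161°.
φ = 2·arctan(exp(y/R)) − 90° = 2·arctan(0.54543) − 90° = -32.78160176°.

lat -32.781602°, lon 152.244202°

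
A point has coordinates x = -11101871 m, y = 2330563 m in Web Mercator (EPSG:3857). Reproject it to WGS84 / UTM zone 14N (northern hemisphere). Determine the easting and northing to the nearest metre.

E 423894 m, N 2265311 m

Web Mercator inverse (R = 6378137 m) → φ = 20.48489722°, λ = -99.72980402°.
UTM 14N forward: E = 423893.605 m, N = 2265311.147 m.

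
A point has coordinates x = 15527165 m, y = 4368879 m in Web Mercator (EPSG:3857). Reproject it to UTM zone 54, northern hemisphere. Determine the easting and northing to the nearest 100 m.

Web Mercator inverse (R = 6378137 m) → φ = 36.49450081°, λ = 139.48289639°.
UTM 54N forward: E = 364121.090 m, N = 4039868.142 m.

E 364100 m, N 4039900 m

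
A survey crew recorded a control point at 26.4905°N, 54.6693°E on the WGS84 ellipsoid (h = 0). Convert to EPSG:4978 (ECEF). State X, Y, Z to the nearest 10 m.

X 3303390 m, Y 4660250 m, Z 2827800 m

WGS84: a = 6378137 m, e² = 0.006694380; N(φ) = a/√(1−e²sin²φ) = 6382388.814 m.
X = (N+h)·cosφ·cosλ = 3303388.511 m; Y = (N+h)·cosφ·sinλ = 4660246.205 m; Z = (N(1−e²)+h)·sinφ = 2827802.868 m.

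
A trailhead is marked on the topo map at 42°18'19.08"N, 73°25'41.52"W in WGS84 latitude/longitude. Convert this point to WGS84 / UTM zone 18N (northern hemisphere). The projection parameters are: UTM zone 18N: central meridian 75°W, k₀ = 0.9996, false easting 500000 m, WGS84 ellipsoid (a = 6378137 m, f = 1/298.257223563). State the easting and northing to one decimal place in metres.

E 629550.2 m, N 4684870.4 m

Zone 18 central meridian λ₀ = 6×18 − 183 = -75°; Δλ = +1.5718°.
Transverse Mercator on WGS84 with k₀ = 0.9996 gives E = 629550.213 m, N = 4684870.449 m.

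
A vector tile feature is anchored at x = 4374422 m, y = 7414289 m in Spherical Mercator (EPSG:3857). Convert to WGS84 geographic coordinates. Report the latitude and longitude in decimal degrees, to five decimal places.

lat 55.26920°, lon 39.29610°

R = 6378137 m. λ = x/R = 39.29610142°.
φ = 2·arctan(exp(y/R)) − 90° = 2·arctan(3.19777) − 90° = 55.26920198°.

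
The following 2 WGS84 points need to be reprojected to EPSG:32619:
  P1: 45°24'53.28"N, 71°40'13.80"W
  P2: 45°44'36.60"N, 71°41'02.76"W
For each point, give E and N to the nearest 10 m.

UTM zone 19N: λ₀ = -69°, k₀ = 0.9996.
P1 (45.4148°, -71.6705°) → (291048.939, 5032500.453) m.
P2 (45.7435°, -71.6841°) → (291207.543, 5069053.246) m.

P1: E 291050 m, N 5032500 m; P2: E 291210 m, N 5069050 m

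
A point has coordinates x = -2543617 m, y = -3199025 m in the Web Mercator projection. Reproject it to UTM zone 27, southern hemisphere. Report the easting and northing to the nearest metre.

Web Mercator inverse (R = 6378137 m) → φ = -27.60309752°, λ = -22.84970028°.
UTM 27S forward: E = 317452.574 m, N = 6945397.677 m.

E 317453 m, N 6945398 m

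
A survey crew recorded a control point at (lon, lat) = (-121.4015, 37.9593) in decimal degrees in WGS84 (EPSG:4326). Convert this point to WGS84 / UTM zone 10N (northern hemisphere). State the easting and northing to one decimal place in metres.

E 640426.0 m, N 4202504.4 m

Zone 10 central meridian λ₀ = 6×10 − 183 = -123°; Δλ = +1.5985°.
Transverse Mercator on WGS84 with k₀ = 0.9996 gives E = 640426.036 m, N = 4202504.372 m.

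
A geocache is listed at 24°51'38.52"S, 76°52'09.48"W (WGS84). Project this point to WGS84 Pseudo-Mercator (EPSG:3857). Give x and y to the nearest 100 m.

Web Mercator is spherical with R = a = 6378137 m.
x = R·λ = 6378137 × -1.341622379 = -8557051.334 m.
y = R·ln tan(π/4 + φ/2) = 6378137 × -0.448194266 = -2858644.433 m.

x -8557100 m, y -2858600 m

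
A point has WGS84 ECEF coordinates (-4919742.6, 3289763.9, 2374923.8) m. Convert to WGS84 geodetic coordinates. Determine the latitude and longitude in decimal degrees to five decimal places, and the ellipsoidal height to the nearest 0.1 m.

lat 21.99810°, lon 146.22990°, h 1884.8 m

λ = atan2(Y, X) = 146.22990037°; p = √(X²+Y²) = 5918311.7 m.
Bowring's method on WGS84 (a = 6378137 m, b = 6356752.314 m) gives φ = 21.99809977°, h = 1884.791 m.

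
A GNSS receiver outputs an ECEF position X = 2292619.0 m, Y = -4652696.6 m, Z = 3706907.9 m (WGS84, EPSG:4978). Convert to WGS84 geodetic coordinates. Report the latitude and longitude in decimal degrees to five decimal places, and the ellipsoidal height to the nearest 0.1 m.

lat 35.73440°, lon -63.76820°, h 4448.5 m

λ = atan2(Y, X) = -63.76819985°; p = √(X²+Y²) = 5186876.5 m.
Bowring's method on WGS84 (a = 6378137 m, b = 6356752.314 m) gives φ = 35.73440033°, h = 4448.472 m.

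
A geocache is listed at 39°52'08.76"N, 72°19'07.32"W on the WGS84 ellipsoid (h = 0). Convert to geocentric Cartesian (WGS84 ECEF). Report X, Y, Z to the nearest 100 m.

X 1488900 m, Y -4670500 m, Z 4066800 m

WGS84: a = 6378137 m, e² = 0.006694380; N(φ) = a/√(1−e²sin²φ) = 6386927.953 m.
X = (N+h)·cosφ·cosλ = 1488857.160 m; Y = (N+h)·cosφ·sinλ = -4670468.313 m; Z = (N(1−e²)+h)·sinφ = 4066841.014 m.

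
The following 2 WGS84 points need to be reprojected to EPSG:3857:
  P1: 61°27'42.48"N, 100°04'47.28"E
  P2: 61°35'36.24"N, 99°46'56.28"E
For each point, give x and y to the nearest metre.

P1: x 11140832 m, y 8732639 m; P2: x 11107715 m, y 8763368 m

Web Mercator: x = R·λ, y = R·ln tan(π/4+φ/2), R = 6378137 m.
P1 (61.4618°, 100.0798°) → (11140832.375, 8732638.974) m.
P2 (61.5934°, 99.7823°) → (11107714.826, 8763368.119) m.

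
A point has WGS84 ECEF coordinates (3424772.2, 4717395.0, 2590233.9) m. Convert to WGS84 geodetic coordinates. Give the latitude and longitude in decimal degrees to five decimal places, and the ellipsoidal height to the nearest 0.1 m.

lat 24.10020°, lon 54.02080°, h 4446.9 m

λ = atan2(Y, X) = 54.02080029°; p = √(X²+Y²) = 5829483.7 m.
Bowring's method on WGS84 (a = 6378137 m, b = 6356752.314 m) gives φ = 24.10020032°, h = 4446.924 m.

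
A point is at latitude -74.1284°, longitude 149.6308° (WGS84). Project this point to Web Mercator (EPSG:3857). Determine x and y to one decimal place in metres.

Web Mercator is spherical with R = a = 6378137 m.
x = R·λ = 6378137 × 2.611550122 = 16656824.463 m.
y = R·ln tan(π/4 + φ/2) = 6378137 × -1.970419395 = -12567604.851 m.

x 16656824.5 m, y -12567604.9 m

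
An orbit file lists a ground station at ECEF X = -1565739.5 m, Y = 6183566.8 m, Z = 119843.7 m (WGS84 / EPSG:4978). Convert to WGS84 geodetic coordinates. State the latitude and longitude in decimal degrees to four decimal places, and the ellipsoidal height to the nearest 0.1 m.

λ = atan2(Y, X) = 104.20920034°; p = √(X²+Y²) = 6378717.6 m.
Bowring's method on WGS84 (a = 6378137 m, b = 6356752.314 m) gives φ = 1.08360001°, h = 1713.926 m.

lat 1.0836°, lon 104.2092°, h 1713.9 m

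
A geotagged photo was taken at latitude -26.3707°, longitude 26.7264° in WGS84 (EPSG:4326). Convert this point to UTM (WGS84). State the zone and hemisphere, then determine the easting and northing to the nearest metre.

Longitude 26.7264° lies in the 6° band [24°, 30°), giving zone 35; latitude is south of the equator, so 35S.
Zone 35 central meridian λ₀ = 6×35 − 183 = 27°; Δλ = -0.2736°.
Transverse Mercator on WGS84 with k₀ = 0.9996 gives E = 472705.195 m, N = 7083233.477 m.

Zone 35S: E 472705 m, N 7083233 m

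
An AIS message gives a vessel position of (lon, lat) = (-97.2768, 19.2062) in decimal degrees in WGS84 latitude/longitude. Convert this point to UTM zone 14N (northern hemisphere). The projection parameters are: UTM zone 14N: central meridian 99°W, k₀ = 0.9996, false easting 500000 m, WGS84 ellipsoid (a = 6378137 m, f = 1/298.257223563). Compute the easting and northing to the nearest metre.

E 681164 m, N 2124540 m

Zone 14 central meridian λ₀ = 6×14 − 183 = -99°; Δλ = +1.7232°.
Transverse Mercator on WGS84 with k₀ = 0.9996 gives E = 681163.590 m, N = 2124539.680 m.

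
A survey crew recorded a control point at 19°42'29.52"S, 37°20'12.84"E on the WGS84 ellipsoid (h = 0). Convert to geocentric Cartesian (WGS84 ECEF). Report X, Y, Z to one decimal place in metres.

X 4775910.6 m, Y 3643132.1 m, Z -2137313.9 m

WGS84: a = 6378137 m, e² = 0.006694380; N(φ) = a/√(1−e²sin²φ) = 6380566.264 m.
X = (N+h)·cosφ·cosλ = 4775910.637 m; Y = (N+h)·cosφ·sinλ = 3643132.121 m; Z = (N(1−e²)+h)·sinφ = -2137313.912 m.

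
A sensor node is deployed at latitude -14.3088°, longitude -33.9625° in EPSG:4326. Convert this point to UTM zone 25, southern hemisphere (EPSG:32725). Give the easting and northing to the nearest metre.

Zone 25 central meridian λ₀ = 6×25 − 183 = -33°; Δλ = -0.9625°.
Transverse Mercator on WGS84 with k₀ = 0.9996 gives E = 396194.855 m, N = 8417906.006 m.

E 396195 m, N 8417906 m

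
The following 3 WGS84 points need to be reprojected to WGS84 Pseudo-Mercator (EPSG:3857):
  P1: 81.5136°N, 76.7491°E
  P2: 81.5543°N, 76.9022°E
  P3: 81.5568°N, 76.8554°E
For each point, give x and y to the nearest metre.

P1: x 8543671 m, y 16590037 m; P2: x 8560714 m, y 16620811 m; P3: x 8555504 m, y 16622706 m

Web Mercator: x = R·λ, y = R·ln tan(π/4+φ/2), R = 6378137 m.
P1 (81.5136°, 76.7491°) → (8543670.731, 16590036.512) m.
P2 (81.5543°, 76.9022°) → (8560713.745, 16620810.923) m.
P3 (81.5568°, 76.8554°) → (8555503.993, 16622706.039) m.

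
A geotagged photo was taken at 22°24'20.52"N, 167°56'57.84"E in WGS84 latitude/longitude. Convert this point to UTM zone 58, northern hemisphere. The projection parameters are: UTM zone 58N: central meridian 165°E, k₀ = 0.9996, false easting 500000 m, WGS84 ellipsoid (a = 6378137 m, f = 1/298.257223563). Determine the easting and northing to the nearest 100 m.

Zone 58 central meridian λ₀ = 6×58 − 183 = 165°; Δλ = +2.9494°.
Transverse Mercator on WGS84 with k₀ = 0.9996 gives E = 803661.821 m, N = 2480714.256 m.

E 803700 m, N 2480700 m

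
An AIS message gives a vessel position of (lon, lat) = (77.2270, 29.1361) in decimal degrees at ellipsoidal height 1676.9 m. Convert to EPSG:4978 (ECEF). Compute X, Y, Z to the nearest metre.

WGS84: a = 6378137 m, e² = 0.006694380; N(φ) = a/√(1−e²sin²φ) = 6383203.940 m.
X = (N+h)·cosφ·cosλ = 1233007.285 m; Y = (N+h)·cosφ·sinλ = 5438964.189 m; Z = (N(1−e²)+h)·sinφ = 3087902.512 m.

X 1233007 m, Y 5438964 m, Z 3087903 m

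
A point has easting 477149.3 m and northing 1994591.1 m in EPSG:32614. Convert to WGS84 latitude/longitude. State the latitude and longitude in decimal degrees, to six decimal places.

Zone 14N: λ₀ = -99°, k₀ = 0.9996, false easting 500000 m.
Meridian distance M = (N − FN)/k₀ = 1995389.3 m.
Inverse transverse Mercator on WGS84 gives φ = 18.03969966°, λ = -99.21590034°.

lat 18.039700°, lon -99.215900°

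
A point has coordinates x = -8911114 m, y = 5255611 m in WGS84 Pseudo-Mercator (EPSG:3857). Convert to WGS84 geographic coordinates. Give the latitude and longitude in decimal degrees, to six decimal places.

lat 42.628602°, lon -80.049899°

R = 6378137 m. λ = x/R = -80.04989905°.
φ = 2·arctan(exp(y/R)) − 90° = 2·arctan(2.27961) − 90° = 42.62860160°.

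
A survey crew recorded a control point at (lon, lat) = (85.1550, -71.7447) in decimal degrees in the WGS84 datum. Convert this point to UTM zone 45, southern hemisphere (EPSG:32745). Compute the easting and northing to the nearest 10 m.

E 435500 m, N 2038560 m

Zone 45 central meridian λ₀ = 6×45 − 183 = 87°; Δλ = -1.8450°.
Transverse Mercator on WGS84 with k₀ = 0.9996 gives E = 435502.650 m, N = 2038557.404 m.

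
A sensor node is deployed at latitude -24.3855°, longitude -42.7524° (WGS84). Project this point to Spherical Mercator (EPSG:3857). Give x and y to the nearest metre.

Web Mercator is spherical with R = a = 6378137 m.
x = R·λ = 6378137 × -0.746170143 = -4759175.398 m.
y = R·ln tan(π/4 + φ/2) = 6378137 × -0.439070816 = -2800453.818 m.

x -4759175 m, y -2800454 m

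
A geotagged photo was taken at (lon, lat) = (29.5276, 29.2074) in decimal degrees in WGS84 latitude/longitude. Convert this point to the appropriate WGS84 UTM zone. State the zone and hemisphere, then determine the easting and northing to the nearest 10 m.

Zone 35N: E 745740 m, N 3233610 m

Longitude 29.5276° lies in the 6° band [24°, 30°), giving zone 35; latitude is north of the equator, so 35N.
Zone 35 central meridian λ₀ = 6×35 − 183 = 27°; Δλ = +2.5276°.
Transverse Mercator on WGS84 with k₀ = 0.9996 gives E = 745737.066 m, N = 3233610.184 m.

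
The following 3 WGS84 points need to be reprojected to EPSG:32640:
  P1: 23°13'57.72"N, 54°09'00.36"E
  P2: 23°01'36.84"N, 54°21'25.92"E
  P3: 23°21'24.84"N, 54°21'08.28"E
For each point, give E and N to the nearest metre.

P1: E 208358 m, N 2572143 m; P2: E 229148 m, N 2548942 m; P3: E 229312 m, N 2585510 m

UTM zone 40N: λ₀ = 57°, k₀ = 0.9996.
P1 (23.2327°, 54.1501°) → (208357.535, 2572142.704) m.
P2 (23.0269°, 54.3572°) → (229148.406, 2548942.210) m.
P3 (23.3569°, 54.3523°) → (229311.769, 2585510.187) m.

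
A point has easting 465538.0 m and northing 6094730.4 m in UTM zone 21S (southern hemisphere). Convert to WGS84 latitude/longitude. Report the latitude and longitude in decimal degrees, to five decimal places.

Zone 21S: λ₀ = -57°, k₀ = 0.9996, false easting 500000 m, false northing 10000000 m.
Meridian distance M = (N − FN)/k₀ = -3906832.3 m.
Inverse transverse Mercator on WGS84 gives φ = -35.29000017°, λ = -57.37900000°.

lat -35.29000°, lon -57.37900°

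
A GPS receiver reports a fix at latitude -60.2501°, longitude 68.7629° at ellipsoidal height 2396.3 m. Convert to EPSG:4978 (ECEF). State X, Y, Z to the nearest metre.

WGS84: a = 6378137 m, e² = 0.006694380; N(φ) = a/√(1−e²sin²φ) = 6394290.285 m.
X = (N+h)·cosφ·cosλ = 1149760.002 m; Y = (N+h)·cosφ·sinλ = 2958574.719 m; Z = (N(1−e²)+h)·sinφ = -5516437.260 m.

X 1149760 m, Y 2958575 m, Z -5516437 m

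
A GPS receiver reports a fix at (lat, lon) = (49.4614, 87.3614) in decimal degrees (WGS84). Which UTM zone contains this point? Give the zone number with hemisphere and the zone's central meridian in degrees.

UTM zone = ⌊(λ + 180)/6⌋ + 1; 87.3614° ∈ [84°, 90°) → zone 45.
Hemisphere: N (φ ≥ 0).
Central meridian λ₀ = 6×45 − 183 = 87°.

Zone 45N, central meridian 87°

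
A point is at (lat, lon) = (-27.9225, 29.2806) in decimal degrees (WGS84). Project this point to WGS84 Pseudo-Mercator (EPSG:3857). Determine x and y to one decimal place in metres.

Web Mercator is spherical with R = a = 6378137 m.
x = R·λ = 6378137 × 0.511042877 = 3259501.482 m.
y = R·ln tan(π/4 + φ/2) = 6378137 × -0.507860888 = -3239206.322 m.

x 3259501.5 m, y -3239206.3 m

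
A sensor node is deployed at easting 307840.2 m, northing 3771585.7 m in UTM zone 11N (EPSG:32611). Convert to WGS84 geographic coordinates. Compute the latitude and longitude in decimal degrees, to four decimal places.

Zone 11N: λ₀ = -117°, k₀ = 0.9996, false easting 500000 m.
Meridian distance M = (N − FN)/k₀ = 3773094.9 m.
Inverse transverse Mercator on WGS84 gives φ = 34.06739978°, λ = -119.08230037°.

lat 34.0674°, lon -119.0823°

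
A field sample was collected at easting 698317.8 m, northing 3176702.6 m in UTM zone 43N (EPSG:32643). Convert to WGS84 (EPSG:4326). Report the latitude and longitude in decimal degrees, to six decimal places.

lat 28.702400°, lon 77.030100°

Zone 43N: λ₀ = 75°, k₀ = 0.9996, false easting 500000 m.
Meridian distance M = (N − FN)/k₀ = 3177973.8 m.
Inverse transverse Mercator on WGS84 gives φ = 28.70239991°, λ = 77.03009972°.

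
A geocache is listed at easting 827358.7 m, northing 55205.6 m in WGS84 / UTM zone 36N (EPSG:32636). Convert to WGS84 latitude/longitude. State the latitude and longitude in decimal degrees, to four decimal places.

lat 0.4988°, lon 35.9407°

Zone 36N: λ₀ = 33°, k₀ = 0.9996, false easting 500000 m.
Meridian distance M = (N − FN)/k₀ = 55227.7 m.
Inverse transverse Mercator on WGS84 gives φ = 0.49880014°, λ = 35.94070027°.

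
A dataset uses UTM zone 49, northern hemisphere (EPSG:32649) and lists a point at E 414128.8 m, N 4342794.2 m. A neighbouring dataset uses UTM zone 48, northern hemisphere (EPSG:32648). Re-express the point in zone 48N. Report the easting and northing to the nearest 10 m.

E 932100 m, N 4354280 m

UTM 49N → geographic: φ = 39.23020029°, λ = 110.00509951°.
UTM 48N (λ₀ = 105°) forward: E = 932103.215 m, N = 4354275.695 m.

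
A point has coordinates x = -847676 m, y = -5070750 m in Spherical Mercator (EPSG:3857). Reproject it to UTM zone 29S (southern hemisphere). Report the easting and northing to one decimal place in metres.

E 615800.7 m, N 5416489.3 m

Web Mercator inverse (R = 6378137 m) → φ = -41.39479905°, λ = -7.61480307°.
UTM 29S forward: E = 615800.715 m, N = 5416489.278 m.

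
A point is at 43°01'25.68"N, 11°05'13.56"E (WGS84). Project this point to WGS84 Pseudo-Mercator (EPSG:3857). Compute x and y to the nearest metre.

Web Mercator is spherical with R = a = 6378137 m.
x = R·λ = 6378137 × 0.193506399 = 1234210.326 m.
y = R·ln tan(π/4 + φ/2) = 6378137 × 0.833408745 = 5315595.152 m.

x 1234210 m, y 5315595 m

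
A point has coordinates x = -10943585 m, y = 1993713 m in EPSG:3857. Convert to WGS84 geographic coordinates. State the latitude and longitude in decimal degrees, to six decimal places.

R = 6378137 m. λ = x/R = -98.30789669°.
φ = 2·arctan(exp(y/R)) − 90° = 2·arctan(1.36695) − 90° = 17.62509634°.

lat 17.625096°, lon -98.307897°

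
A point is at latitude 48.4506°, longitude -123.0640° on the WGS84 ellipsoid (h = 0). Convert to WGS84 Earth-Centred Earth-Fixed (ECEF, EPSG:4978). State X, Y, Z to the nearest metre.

WGS84: a = 6378137 m, e² = 0.006694380; N(φ) = a/√(1−e²sin²φ) = 6390127.760 m.
X = (N+h)·cosφ·cosλ = -2312340.777 m; Y = (N+h)·cosφ·sinλ = -3552000.032 m; Z = (N(1−e²)+h)·sinφ = 4750255.911 m.

X -2312341 m, Y -3552000 m, Z 4750256 m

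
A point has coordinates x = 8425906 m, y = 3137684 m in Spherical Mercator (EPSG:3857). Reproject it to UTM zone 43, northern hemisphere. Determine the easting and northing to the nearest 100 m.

Web Mercator inverse (R = 6378137 m) → φ = 27.11369794°, λ = 75.69120142°.
UTM 43N forward: E = 568509.553 m, N = 2999216.781 m.

E 568500 m, N 2999200 m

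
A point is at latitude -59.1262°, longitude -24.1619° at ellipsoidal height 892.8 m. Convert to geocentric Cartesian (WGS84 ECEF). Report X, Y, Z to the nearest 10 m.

WGS84: a = 6378137 m, e² = 0.006694380; N(φ) = a/√(1−e²sin²φ) = 6393922.635 m.
X = (N+h)·cosφ·cosλ = 2994008.721 m; Y = (N+h)·cosφ·sinλ = -1343168.539 m; Z = (N(1−e²)+h)·sinφ = -5451929.727 m.

X 2994010 m, Y -1343170 m, Z -5451930 m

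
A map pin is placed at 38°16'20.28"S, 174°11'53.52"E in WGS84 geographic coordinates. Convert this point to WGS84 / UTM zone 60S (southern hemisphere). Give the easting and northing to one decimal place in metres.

Zone 60 central meridian λ₀ = 6×60 − 183 = 177°; Δλ = -2.8018°.
Transverse Mercator on WGS84 with k₀ = 0.9996 gives E = 254898.856 m, N = 5760258.424 m.

E 254898.9 m, N 5760258.4 m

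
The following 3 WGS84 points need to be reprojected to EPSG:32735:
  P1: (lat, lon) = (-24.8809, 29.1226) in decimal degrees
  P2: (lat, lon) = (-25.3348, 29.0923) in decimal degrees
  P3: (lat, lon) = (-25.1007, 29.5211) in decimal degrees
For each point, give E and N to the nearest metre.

P1: E 714429 m, N 7246568 m; P2: E 710588 m, N 7196334 m; P3: E 754249 m, N 7221528 m

UTM zone 35S: λ₀ = 27°, k₀ = 0.9996.
P1 (-24.8809°, 29.1226°) → (714428.868, 7246568.296) m.
P2 (-25.3348°, 29.0923°) → (710587.535, 7196333.670) m.
P3 (-25.1007°, 29.5211°) → (754248.610, 7221527.897) m.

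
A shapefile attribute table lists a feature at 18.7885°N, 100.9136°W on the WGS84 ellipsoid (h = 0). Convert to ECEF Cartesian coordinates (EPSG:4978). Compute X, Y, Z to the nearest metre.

WGS84: a = 6378137 m, e² = 0.006694380; N(φ) = a/√(1−e²sin²φ) = 6380352.727 m.
X = (N+h)·cosφ·cosλ = -1143614.079 m; Y = (N+h)·cosφ·sinλ = -5931121.452 m; Z = (N(1−e²)+h)·sinφ = 2041199.810 m.

X -1143614 m, Y -5931121 m, Z 2041200 m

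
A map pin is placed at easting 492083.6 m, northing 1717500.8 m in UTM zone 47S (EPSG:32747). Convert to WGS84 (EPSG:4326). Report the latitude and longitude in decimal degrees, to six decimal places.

lat -74.631400°, lon 98.732401°

Zone 47S: λ₀ = 99°, k₀ = 0.9996, false easting 500000 m, false northing 10000000 m.
Meridian distance M = (N − FN)/k₀ = -8285813.5 m.
Inverse transverse Mercator on WGS84 gives φ = -74.63139971°, λ = 98.73240097°.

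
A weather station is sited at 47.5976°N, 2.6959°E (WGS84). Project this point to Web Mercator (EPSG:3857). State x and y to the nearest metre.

x 300106 m, y 6040169 m

Web Mercator is spherical with R = a = 6378137 m.
x = R·λ = 6378137 × 0.047052331 = 300106.215 m.
y = R·ln tan(π/4 + φ/2) = 6378137 × 0.947011487 = 6040169.006 m.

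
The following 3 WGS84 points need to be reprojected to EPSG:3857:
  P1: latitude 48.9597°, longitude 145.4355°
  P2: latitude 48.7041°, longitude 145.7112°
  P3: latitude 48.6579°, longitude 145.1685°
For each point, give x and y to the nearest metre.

Web Mercator: x = R·λ, y = R·ln tan(π/4+φ/2), R = 6378137 m.
P1 (48.9597°, 145.4355°) → (16189805.803, 6268026.092) m.
P2 (48.7041°, 145.7112°) → (16220496.587, 6224801.688) m.
P3 (48.6579°, 145.1685°) → (16160083.499, 6217012.283) m.

P1: x 16189806 m, y 6268026 m; P2: x 16220497 m, y 6224802 m; P3: x 16160083 m, y 6217012 m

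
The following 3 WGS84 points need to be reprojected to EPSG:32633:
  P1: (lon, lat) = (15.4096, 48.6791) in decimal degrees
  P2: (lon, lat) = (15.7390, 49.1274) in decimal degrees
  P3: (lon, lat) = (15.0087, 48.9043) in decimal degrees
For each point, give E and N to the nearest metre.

UTM zone 33N: λ₀ = 15°, k₀ = 0.9996.
P1 (48.6791°, 15.4096°) → (530151.137, 5391864.790) m.
P2 (49.1274°, 15.7390°) → (553914.118, 5441881.311) m.
P3 (48.9043°, 15.0087°) → (500637.558, 5416817.392) m.

P1: E 530151 m, N 5391865 m; P2: E 553914 m, N 5441881 m; P3: E 500638 m, N 5416817 m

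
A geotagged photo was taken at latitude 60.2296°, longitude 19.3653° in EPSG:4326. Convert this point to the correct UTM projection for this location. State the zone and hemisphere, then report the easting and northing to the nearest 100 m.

Zone 34N: E 409500 m, N 6678100 m

Longitude 19.3653° lies in the 6° band [18°, 24°), giving zone 34; latitude is north of the equator, so 34N.
Zone 34 central meridian λ₀ = 6×34 − 183 = 21°; Δλ = -1.6347°.
Transverse Mercator on WGS84 with k₀ = 0.9996 gives E = 409458.984 m, N = 6678102.925 m.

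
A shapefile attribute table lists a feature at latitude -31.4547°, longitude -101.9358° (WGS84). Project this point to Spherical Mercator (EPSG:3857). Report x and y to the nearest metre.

Web Mercator is spherical with R = a = 6378137 m.
x = R·λ = 6378137 × -1.779115336 = -11347441.350 m.
y = R·ln tan(π/4 + φ/2) = 6378137 × -0.578843392 = -3691942.458 m.

x -11347441 m, y -3691942 m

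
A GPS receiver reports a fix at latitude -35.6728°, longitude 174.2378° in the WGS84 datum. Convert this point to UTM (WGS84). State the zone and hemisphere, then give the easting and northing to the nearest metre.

Longitude 174.2378° lies in the 6° band [174°, 180°), giving zone 60; latitude is south of the equator, so 60S.
Zone 60 central meridian λ₀ = 6×60 − 183 = 177°; Δλ = -2.7622°.
Transverse Mercator on WGS84 with k₀ = 0.9996 gives E = 249993.941 m, N = 6048825.936 m.

Zone 60S: E 249994 m, N 6048826 m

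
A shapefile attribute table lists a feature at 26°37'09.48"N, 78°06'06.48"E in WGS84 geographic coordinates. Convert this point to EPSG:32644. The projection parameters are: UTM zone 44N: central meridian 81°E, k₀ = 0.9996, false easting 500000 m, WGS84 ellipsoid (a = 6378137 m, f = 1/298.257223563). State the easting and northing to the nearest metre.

E 211418 m, N 2947542 m

Zone 44 central meridian λ₀ = 6×44 − 183 = 81°; Δλ = -2.8982°.
Transverse Mercator on WGS84 with k₀ = 0.9996 gives E = 211418.409 m, N = 2947542.434 m.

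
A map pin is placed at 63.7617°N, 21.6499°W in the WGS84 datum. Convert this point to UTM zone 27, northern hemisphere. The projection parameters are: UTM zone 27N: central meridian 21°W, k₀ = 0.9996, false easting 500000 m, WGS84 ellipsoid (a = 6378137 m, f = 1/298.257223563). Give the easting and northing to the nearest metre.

Zone 27 central meridian λ₀ = 6×27 − 183 = -21°; Δλ = -0.6499°.
Transverse Mercator on WGS84 with k₀ = 0.9996 gives E = 467941.959 m, N = 7070623.262 m.

E 467942 m, N 7070623 m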